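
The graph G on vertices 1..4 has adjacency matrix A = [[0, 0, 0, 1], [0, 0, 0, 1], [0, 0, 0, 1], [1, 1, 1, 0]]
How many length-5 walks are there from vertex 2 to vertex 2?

0

The number of length-5 walks from vertex 2 to vertex 2 is entry (2,2) of A⁵, where A is the adjacency matrix.
A² = [[1, 1, 1, 0], [1, 1, 1, 0], [1, 1, 1, 0], [0, 0, 0, 3]]
A³ = [[0, 0, 0, 3], [0, 0, 0, 3], [0, 0, 0, 3], [3, 3, 3, 0]]
A⁴ = [[3, 3, 3, 0], [3, 3, 3, 0], [3, 3, 3, 0], [0, 0, 0, 9]]
A⁵ = [[0, 0, 0, 9], [0, 0, 0, 9], [0, 0, 0, 9], [9, 9, 9, 0]]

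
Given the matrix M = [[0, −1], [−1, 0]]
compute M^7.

[[0, −1], [−1, 0]]

M² = I (check: tr M = 0 and det M = −1), so M^7 = M since 7 is odd.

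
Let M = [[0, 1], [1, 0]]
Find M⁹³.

[[0, 1], [1, 0]]

M² = I (check: tr M = 0 and det M = −1), so M⁹³ = M since 93 is odd.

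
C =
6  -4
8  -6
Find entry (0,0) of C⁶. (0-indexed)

64

tr C = 0 and det C = -4, so the characteristic polynomial is λ² − (0)λ + (-4) with roots 2 and -2.
Eigenvectors give P = [[1, -1], [1, -2]] with P⁻¹ = [[2, -1], [1, -1]], and C = P·diag(2, -2)·P⁻¹.
Then C⁶ = P·diag(64, 64)·P⁻¹ = [[64, -64], [64, -128]] · [[2, -1], [1, -1]] = [[64, 0], [0, 64]].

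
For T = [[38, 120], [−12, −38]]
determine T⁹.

tr T = 0 and det T = −4, so the characteristic polynomial is λ² − (0)λ + (−4) with roots 2 and −2.
Eigenvectors give P = [[10, −3], [−3, 1]] with P⁻¹ = [[1, 3], [3, 10]], and T = P·diag(2, −2)·P⁻¹.
Then T⁹ = P·diag(512, −512)·P⁻¹ = [[5120, 1536], [−1536, −512]] · [[1, 3], [3, 10]] = [[9728, 30720], [−3072, −9728]].

[[9728, 30720], [−3072, −9728]]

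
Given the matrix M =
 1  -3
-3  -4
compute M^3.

M^2 = [[10, 9], [9, 25]]
M^3 = [[-17, -66], [-66, -127]]

[[-17, -66], [-66, -127]]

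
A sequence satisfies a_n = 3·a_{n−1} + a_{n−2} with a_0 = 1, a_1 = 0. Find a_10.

12970

With companion matrix C = [[3, 1], [1, 0]], [a_n, a_{n−1}]ᵀ = C·[a_{n−1}, a_{n−2}]ᵀ, so [a_10, a_9]ᵀ = C^9·[a_1, a_0]ᵀ.
C^9 = [[42837, 12970], [12970, 3927]], giving [a_10, a_9]ᵀ = [[12970], [3927]].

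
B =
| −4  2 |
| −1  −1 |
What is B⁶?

[[1394, −1330], [665, −601]]

tr B = −5 and det B = 6, so the characteristic polynomial is λ² − (−5)λ + (6) with roots −3 and −2.
Eigenvectors give P = [[−2, 1], [−1, 1]] with P⁻¹ = [[−1, 1], [−1, 2]], and B = P·diag(−3, −2)·P⁻¹.
Then B⁶ = P·diag(729, 64)·P⁻¹ = [[−1458, 64], [−729, 64]] · [[−1, 1], [−1, 2]] = [[1394, −1330], [665, −601]].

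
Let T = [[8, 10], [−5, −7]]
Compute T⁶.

[[1394, 1330], [−665, −601]]

tr T = 1 and det T = −6, so the characteristic polynomial is λ² − (1)λ + (−6) with roots 3 and −2.
Eigenvectors give P = [[2, −1], [−1, 1]] with P⁻¹ = [[1, 1], [1, 2]], and T = P·diag(3, −2)·P⁻¹.
Then T⁶ = P·diag(729, 64)·P⁻¹ = [[1458, −64], [−729, 64]] · [[1, 1], [1, 2]] = [[1394, 1330], [−665, −601]].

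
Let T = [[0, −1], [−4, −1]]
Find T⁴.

[[20, 9], [36, 29]]

T² = [[4, 1], [4, 5]]
T³ = [[−4, −5], [−20, −9]]
T⁴ = [[20, 9], [36, 29]]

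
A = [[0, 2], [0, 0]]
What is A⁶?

A is strictly triangular, hence nilpotent: A² = 0, so A⁶ = 0.

[[0, 0], [0, 0]]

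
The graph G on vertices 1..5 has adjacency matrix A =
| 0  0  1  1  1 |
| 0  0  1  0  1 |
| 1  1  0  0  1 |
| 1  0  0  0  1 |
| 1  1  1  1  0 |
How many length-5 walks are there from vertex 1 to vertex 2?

The number of length-5 walks from vertex 1 to vertex 2 is entry (1,2) of A^5, where A is the adjacency matrix.
A^2 = [[3, 2, 1, 1, 2], [2, 2, 1, 1, 1], [1, 1, 3, 2, 2], [1, 1, 2, 2, 1], [2, 1, 2, 1, 4]]
A^3 = [[4, 3, 7, 5, 7], [3, 2, 5, 3, 6], [7, 5, 4, 3, 7], [5, 3, 3, 2, 6], [7, 6, 7, 6, 6]]
A^4 = [[19, 14, 14, 11, 19], [14, 11, 11, 9, 13], [14, 11, 19, 14, 19], [11, 9, 14, 11, 13], [19, 13, 19, 13, 26]]
A^5 = [[44, 33, 52, 38, 58], [33, 24, 38, 27, 45], [52, 38, 44, 33, 58], [38, 27, 33, 24, 45], [58, 45, 58, 45, 64]]

33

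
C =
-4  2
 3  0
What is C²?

[[22, -8], [-12, 6]]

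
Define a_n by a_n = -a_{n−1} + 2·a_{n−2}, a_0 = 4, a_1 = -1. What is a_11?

-3411

With companion matrix B = [[-1, 2], [1, 0]], [a_n, a_{n−1}]ᵀ = B·[a_{n−1}, a_{n−2}]ᵀ, so [a_11, a_10]ᵀ = B¹⁰·[a_1, a_0]ᵀ.
B¹⁰ = [[683, -682], [-341, 342]], giving [a_11, a_10]ᵀ = [[-3411], [1709]].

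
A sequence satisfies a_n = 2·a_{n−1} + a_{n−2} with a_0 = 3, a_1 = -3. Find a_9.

-1731

With companion matrix A = [[2, 1], [1, 0]], [a_n, a_{n−1}]ᵀ = A·[a_{n−1}, a_{n−2}]ᵀ, so [a_9, a_8]ᵀ = A⁸·[a_1, a_0]ᵀ.
A⁸ = [[985, 408], [408, 169]], giving [a_9, a_8]ᵀ = [[-1731], [-717]].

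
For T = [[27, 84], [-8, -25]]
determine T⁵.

[[1707, 5124], [-488, -1465]]

tr T = 2 and det T = -3, so the characteristic polynomial is λ² − (2)λ + (-3) with roots 3 and -1.
Eigenvectors give P = [[-7, 3], [2, -1]] with P⁻¹ = [[-1, -3], [-2, -7]], and T = P·diag(3, -1)·P⁻¹.
Then T⁵ = P·diag(243, -1)·P⁻¹ = [[-1701, -3], [486, 1]] · [[-1, -3], [-2, -7]] = [[1707, 5124], [-488, -1465]].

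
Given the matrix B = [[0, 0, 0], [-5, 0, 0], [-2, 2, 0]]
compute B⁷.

B is strictly triangular, hence nilpotent: B³ = 0, so B⁷ = 0.

[[0, 0, 0], [0, 0, 0], [0, 0, 0]]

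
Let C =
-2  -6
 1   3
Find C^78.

[[-2, -6], [1, 3]]

C² = C (a projection; rank 1, trace 1), so C^78 = C.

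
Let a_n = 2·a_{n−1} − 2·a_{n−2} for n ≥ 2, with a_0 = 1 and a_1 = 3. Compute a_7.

−8

With companion matrix M = [[2, −2], [1, 0]], [a_n, a_{n−1}]ᵀ = M·[a_{n−1}, a_{n−2}]ᵀ, so [a_7, a_6]ᵀ = M^6·[a_1, a_0]ᵀ.
M^6 = [[−8, 16], [−8, 8]], giving [a_7, a_6]ᵀ = [[−8], [−16]].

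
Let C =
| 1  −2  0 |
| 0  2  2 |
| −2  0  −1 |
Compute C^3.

C^2 = [[1, −6, −4], [−4, 4, 2], [0, 4, 1]]
C^3 = [[9, −14, −8], [−8, 16, 6], [−2, 8, 7]]

[[9, −14, −8], [−8, 16, 6], [−2, 8, 7]]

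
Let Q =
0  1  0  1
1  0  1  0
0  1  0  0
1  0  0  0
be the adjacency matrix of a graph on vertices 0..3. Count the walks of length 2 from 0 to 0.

The number of length-2 walks from vertex 0 to vertex 0 is entry (0,0) of Q^2, where Q is the adjacency matrix.
Q^2 = [[2, 0, 1, 0], [0, 2, 0, 1], [1, 0, 1, 0], [0, 1, 0, 1]]

2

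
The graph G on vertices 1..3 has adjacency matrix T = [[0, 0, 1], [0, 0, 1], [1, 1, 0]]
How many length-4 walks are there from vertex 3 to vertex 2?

The number of length-4 walks from vertex 3 to vertex 2 is entry (3,2) of T^4, where T is the adjacency matrix.
T^2 = [[1, 1, 0], [1, 1, 0], [0, 0, 2]]
T^3 = [[0, 0, 2], [0, 0, 2], [2, 2, 0]]
T^4 = [[2, 2, 0], [2, 2, 0], [0, 0, 4]]

0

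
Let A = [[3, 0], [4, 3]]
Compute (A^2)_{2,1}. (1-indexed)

24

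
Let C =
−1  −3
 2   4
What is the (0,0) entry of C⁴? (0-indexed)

tr C = 3 and det C = 2, so the characteristic polynomial is λ² − (3)λ + (2) with roots 1 and 2.
Eigenvectors give P = [[3, −1], [−2, 1]] with P⁻¹ = [[1, 1], [2, 3]], and C = P·diag(1, 2)·P⁻¹.
Then C⁴ = P·diag(1, 16)·P⁻¹ = [[3, −16], [−2, 16]] · [[1, 1], [2, 3]] = [[−29, −45], [30, 46]].

−29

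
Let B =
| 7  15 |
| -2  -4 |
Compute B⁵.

[[187, 465], [-62, -154]]

tr B = 3 and det B = 2, so the characteristic polynomial is λ² − (3)λ + (2) with roots 2 and 1.
Eigenvectors give P = [[3, -5], [-1, 2]] with P⁻¹ = [[2, 5], [1, 3]], and B = P·diag(2, 1)·P⁻¹.
Then B⁵ = P·diag(32, 1)·P⁻¹ = [[96, -5], [-32, 2]] · [[2, 5], [1, 3]] = [[187, 465], [-62, -154]].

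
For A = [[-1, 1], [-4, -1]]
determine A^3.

[[11, -1], [4, 11]]

A^2 = [[-3, -2], [8, -3]]
A^3 = [[11, -1], [4, 11]]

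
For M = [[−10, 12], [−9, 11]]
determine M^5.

[[−100, 132], [−99, 131]]

tr M = 1 and det M = −2, so the characteristic polynomial is λ² − (1)λ + (−2) with roots 2 and −1.
Eigenvectors give P = [[1, 4], [1, 3]] with P⁻¹ = [[−3, 4], [1, −1]], and M = P·diag(2, −1)·P⁻¹.
Then M^5 = P·diag(32, −1)·P⁻¹ = [[32, −4], [32, −3]] · [[−3, 4], [1, −1]] = [[−100, 132], [−99, 131]].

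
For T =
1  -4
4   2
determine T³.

[[-63, 36], [-36, -72]]

T² = [[-15, -12], [12, -12]]
T³ = [[-63, 36], [-36, -72]]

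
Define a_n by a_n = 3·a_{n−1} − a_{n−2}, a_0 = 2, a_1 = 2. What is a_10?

8362

With companion matrix C = [[3, −1], [1, 0]], [a_n, a_{n−1}]ᵀ = C·[a_{n−1}, a_{n−2}]ᵀ, so [a_10, a_9]ᵀ = C^9·[a_1, a_0]ᵀ.
C^9 = [[6765, −2584], [2584, −987]], giving [a_10, a_9]ᵀ = [[8362], [3194]].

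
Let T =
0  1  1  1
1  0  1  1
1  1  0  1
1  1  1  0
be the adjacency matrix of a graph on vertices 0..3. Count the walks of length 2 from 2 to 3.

2

The number of length-2 walks from vertex 2 to vertex 3 is entry (2,3) of T², where T is the adjacency matrix.
T² = [[3, 2, 2, 2], [2, 3, 2, 2], [2, 2, 3, 2], [2, 2, 2, 3]]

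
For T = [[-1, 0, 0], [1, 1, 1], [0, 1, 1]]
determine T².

[[1, 0, 0], [0, 2, 2], [1, 2, 2]]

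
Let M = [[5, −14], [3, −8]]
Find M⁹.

[[3065, −7154], [1533, −3578]]

tr M = −3 and det M = 2, so the characteristic polynomial is λ² − (−3)λ + (2) with roots −1 and −2.
Eigenvectors give P = [[7, 2], [3, 1]] with P⁻¹ = [[1, −2], [−3, 7]], and M = P·diag(−1, −2)·P⁻¹.
Then M⁹ = P·diag(−1, −512)·P⁻¹ = [[−7, −1024], [−3, −512]] · [[1, −2], [−3, 7]] = [[3065, −7154], [1533, −3578]].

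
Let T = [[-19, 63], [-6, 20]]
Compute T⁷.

[[-775, 2709], [-258, 902]]

tr T = 1 and det T = -2, so the characteristic polynomial is λ² − (1)λ + (-2) with roots 2 and -1.
Eigenvectors give P = [[3, 7], [1, 2]] with P⁻¹ = [[-2, 7], [1, -3]], and T = P·diag(2, -1)·P⁻¹.
Then T⁷ = P·diag(128, -1)·P⁻¹ = [[384, -7], [128, -2]] · [[-2, 7], [1, -3]] = [[-775, 2709], [-258, 902]].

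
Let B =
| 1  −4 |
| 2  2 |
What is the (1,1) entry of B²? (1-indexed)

−7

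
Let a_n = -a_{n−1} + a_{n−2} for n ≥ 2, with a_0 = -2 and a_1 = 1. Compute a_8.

With companion matrix C = [[-1, 1], [1, 0]], [a_n, a_{n−1}]ᵀ = C·[a_{n−1}, a_{n−2}]ᵀ, so [a_8, a_7]ᵀ = C⁷·[a_1, a_0]ᵀ.
C⁷ = [[-21, 13], [13, -8]], giving [a_8, a_7]ᵀ = [[-47], [29]].

-47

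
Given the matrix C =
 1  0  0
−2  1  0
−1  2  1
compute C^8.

[[1, 0, 0], [−16, 1, 0], [−120, 16, 1]]

C = I + N where N = [[0, 0, 0], [−2, 0, 0], [−1, 2, 0]] is strictly lower-triangular, so N^3 = 0.
(I + N)^8 = I + 8·N + 28·N^2 = [[1, 0, 0], [−16, 1, 0], [−120, 16, 1]].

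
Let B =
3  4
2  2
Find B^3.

[[91, 108], [54, 64]]

B^2 = [[17, 20], [10, 12]]
B^3 = [[91, 108], [54, 64]]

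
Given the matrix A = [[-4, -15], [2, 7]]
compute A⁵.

tr A = 3 and det A = 2, so the characteristic polynomial is λ² − (3)λ + (2) with roots 2 and 1.
Eigenvectors give P = [[-5, -3], [2, 1]] with P⁻¹ = [[1, 3], [-2, -5]], and A = P·diag(2, 1)·P⁻¹.
Then A⁵ = P·diag(32, 1)·P⁻¹ = [[-160, -3], [64, 1]] · [[1, 3], [-2, -5]] = [[-154, -465], [62, 187]].

[[-154, -465], [62, 187]]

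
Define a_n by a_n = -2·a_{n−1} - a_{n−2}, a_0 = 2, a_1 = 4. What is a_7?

With companion matrix M = [[-2, -1], [1, 0]], [a_n, a_{n−1}]ᵀ = M·[a_{n−1}, a_{n−2}]ᵀ, so [a_7, a_6]ᵀ = M⁶·[a_1, a_0]ᵀ.
M⁶ = [[7, 6], [-6, -5]], giving [a_7, a_6]ᵀ = [[40], [-34]].

40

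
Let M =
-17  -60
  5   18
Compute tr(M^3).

tr M = 1 and det M = -6, so the characteristic polynomial is λ² − (1)λ + (-6) with roots -2 and 3.
Eigenvectors give P = [[4, -3], [-1, 1]] with P⁻¹ = [[1, 3], [1, 4]], and M = P·diag(-2, 3)·P⁻¹.
Then M^3 = P·diag(-8, 27)·P⁻¹ = [[-32, -81], [8, 27]] · [[1, 3], [1, 4]] = [[-113, -420], [35, 132]].

19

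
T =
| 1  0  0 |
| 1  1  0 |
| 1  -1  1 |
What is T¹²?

[[1, 0, 0], [12, 1, 0], [-54, -12, 1]]

T = I + N where N = [[0, 0, 0], [1, 0, 0], [1, -1, 0]] is strictly lower-triangular, so N³ = 0.
(I + N)¹² = I + 12·N + 66·N² = [[1, 0, 0], [12, 1, 0], [-54, -12, 1]].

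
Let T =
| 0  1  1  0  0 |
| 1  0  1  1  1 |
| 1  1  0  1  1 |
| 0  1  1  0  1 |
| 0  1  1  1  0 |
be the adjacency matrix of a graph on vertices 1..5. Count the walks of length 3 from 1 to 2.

7

The number of length-3 walks from vertex 1 to vertex 2 is entry (1,2) of T^3, where T is the adjacency matrix.
T^2 = [[2, 1, 1, 2, 2], [1, 4, 3, 2, 2], [1, 3, 4, 2, 2], [2, 2, 2, 3, 2], [2, 2, 2, 2, 3]]
T^3 = [[2, 7, 7, 4, 4], [7, 8, 9, 9, 9], [7, 9, 8, 9, 9], [4, 9, 9, 6, 7], [4, 9, 9, 7, 6]]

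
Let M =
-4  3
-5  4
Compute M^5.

[[-4, 3], [-5, 4]]

M² = I (check: tr M = 0 and det M = -1), so M^5 = M since 5 is odd.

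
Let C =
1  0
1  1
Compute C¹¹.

[[1, 0], [11, 1]]

C = I + N where N = [[0, 0], [1, 0]] is strictly lower-triangular, so N² = 0.
(I + N)¹¹ = I + 11·N = [[1, 0], [11, 1]].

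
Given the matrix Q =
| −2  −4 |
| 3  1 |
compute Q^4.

Q^2 = [[−8, 4], [−3, −11]]
Q^3 = [[28, 36], [−27, 1]]
Q^4 = [[52, −76], [57, 109]]

[[52, −76], [57, 109]]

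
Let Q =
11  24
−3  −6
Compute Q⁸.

tr Q = 5 and det Q = 6, so the characteristic polynomial is λ² − (5)λ + (6) with roots 2 and 3.
Eigenvectors give P = [[−8, −3], [3, 1]] with P⁻¹ = [[1, 3], [−3, −8]], and Q = P·diag(2, 3)·P⁻¹.
Then Q⁸ = P·diag(256, 6561)·P⁻¹ = [[−2048, −19683], [768, 6561]] · [[1, 3], [−3, −8]] = [[57001, 151320], [−18915, −50184]].

[[57001, 151320], [−18915, −50184]]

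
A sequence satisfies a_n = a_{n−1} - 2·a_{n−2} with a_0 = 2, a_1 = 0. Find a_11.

With companion matrix Q = [[1, -2], [1, 0]], [a_n, a_{n−1}]ᵀ = Q·[a_{n−1}, a_{n−2}]ᵀ, so [a_11, a_10]ᵀ = Q¹⁰·[a_1, a_0]ᵀ.
Q¹⁰ = [[23, 22], [-11, 34]], giving [a_11, a_10]ᵀ = [[44], [68]].

44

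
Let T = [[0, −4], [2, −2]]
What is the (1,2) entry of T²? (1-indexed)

8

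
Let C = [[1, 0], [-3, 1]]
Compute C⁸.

C = I + N where N = [[0, 0], [-3, 0]] is strictly lower-triangular, so N² = 0.
(I + N)⁸ = I + 8·N = [[1, 0], [-24, 1]].

[[1, 0], [-24, 1]]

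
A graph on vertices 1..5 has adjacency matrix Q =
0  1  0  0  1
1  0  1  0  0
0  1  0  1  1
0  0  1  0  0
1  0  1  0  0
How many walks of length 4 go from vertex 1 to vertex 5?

0

The number of length-4 walks from vertex 1 to vertex 5 is entry (1,5) of Q^4, where Q is the adjacency matrix.
Q^2 = [[2, 0, 2, 0, 0], [0, 2, 0, 1, 2], [2, 0, 3, 0, 0], [0, 1, 0, 1, 1], [0, 2, 0, 1, 2]]
Q^3 = [[0, 4, 0, 2, 4], [4, 0, 5, 0, 0], [0, 5, 0, 3, 5], [2, 0, 3, 0, 0], [4, 0, 5, 0, 0]]
Q^4 = [[8, 0, 10, 0, 0], [0, 9, 0, 5, 9], [10, 0, 13, 0, 0], [0, 5, 0, 3, 5], [0, 9, 0, 5, 9]]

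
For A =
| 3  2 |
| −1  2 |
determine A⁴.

[[−1, 90], [−45, −46]]

A² = [[7, 10], [−5, 2]]
A³ = [[11, 34], [−17, −6]]
A⁴ = [[−1, 90], [−45, −46]]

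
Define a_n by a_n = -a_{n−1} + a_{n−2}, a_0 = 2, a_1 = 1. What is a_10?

13

With companion matrix C = [[-1, 1], [1, 0]], [a_n, a_{n−1}]ᵀ = C·[a_{n−1}, a_{n−2}]ᵀ, so [a_10, a_9]ᵀ = C⁹·[a_1, a_0]ᵀ.
C⁹ = [[-55, 34], [34, -21]], giving [a_10, a_9]ᵀ = [[13], [-8]].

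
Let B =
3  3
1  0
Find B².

[[12, 9], [3, 3]]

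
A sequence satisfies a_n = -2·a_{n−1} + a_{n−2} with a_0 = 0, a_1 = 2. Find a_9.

With companion matrix M = [[-2, 1], [1, 0]], [a_n, a_{n−1}]ᵀ = M·[a_{n−1}, a_{n−2}]ᵀ, so [a_9, a_8]ᵀ = M^8·[a_1, a_0]ᵀ.
M^8 = [[985, -408], [-408, 169]], giving [a_9, a_8]ᵀ = [[1970], [-816]].

1970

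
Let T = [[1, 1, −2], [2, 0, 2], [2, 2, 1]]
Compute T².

[[−1, −3, −2], [6, 6, −2], [8, 4, 1]]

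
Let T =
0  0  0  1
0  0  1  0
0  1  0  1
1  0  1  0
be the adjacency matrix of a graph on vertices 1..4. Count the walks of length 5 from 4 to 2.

The number of length-5 walks from vertex 4 to vertex 2 is entry (4,2) of T⁵, where T is the adjacency matrix.
T² = [[1, 0, 1, 0], [0, 1, 0, 1], [1, 0, 2, 0], [0, 1, 0, 2]]
T³ = [[0, 1, 0, 2], [1, 0, 2, 0], [0, 2, 0, 3], [2, 0, 3, 0]]
T⁴ = [[2, 0, 3, 0], [0, 2, 0, 3], [3, 0, 5, 0], [0, 3, 0, 5]]
T⁵ = [[0, 3, 0, 5], [3, 0, 5, 0], [0, 5, 0, 8], [5, 0, 8, 0]]

0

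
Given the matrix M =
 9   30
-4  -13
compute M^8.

[[-32799, -98400], [13120, 39361]]

tr M = -4 and det M = 3, so the characteristic polynomial is λ² − (-4)λ + (3) with roots -3 and -1.
Eigenvectors give P = [[5, 3], [-2, -1]] with P⁻¹ = [[-1, -3], [2, 5]], and M = P·diag(-3, -1)·P⁻¹.
Then M^8 = P·diag(6561, 1)·P⁻¹ = [[32805, 3], [-13122, -1]] · [[-1, -3], [2, 5]] = [[-32799, -98400], [13120, 39361]].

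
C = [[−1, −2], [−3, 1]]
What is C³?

[[−7, −14], [−21, 7]]

C² = [[7, 0], [0, 7]]
C³ = [[−7, −14], [−21, 7]]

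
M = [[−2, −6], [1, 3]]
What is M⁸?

M² = M (a projection; rank 1, trace 1), so M⁸ = M.

[[−2, −6], [1, 3]]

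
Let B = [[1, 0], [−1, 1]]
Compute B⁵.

[[1, 0], [−5, 1]]

B = I + N where N = [[0, 0], [−1, 0]] is strictly lower-triangular, so N² = 0.
(I + N)⁵ = I + 5·N = [[1, 0], [−5, 1]].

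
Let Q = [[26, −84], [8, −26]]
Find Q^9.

tr Q = 0 and det Q = −4, so the characteristic polynomial is λ² − (0)λ + (−4) with roots 2 and −2.
Eigenvectors give P = [[−7, −3], [−2, −1]] with P⁻¹ = [[−1, 3], [2, −7]], and Q = P·diag(2, −2)·P⁻¹.
Then Q^9 = P·diag(512, −512)·P⁻¹ = [[−3584, 1536], [−1024, 512]] · [[−1, 3], [2, −7]] = [[6656, −21504], [2048, −6656]].

[[6656, −21504], [2048, −6656]]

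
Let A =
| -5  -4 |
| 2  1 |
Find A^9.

[[-39365, -39364], [19682, 19681]]

tr A = -4 and det A = 3, so the characteristic polynomial is λ² − (-4)λ + (3) with roots -3 and -1.
Eigenvectors give P = [[-2, -1], [1, 1]] with P⁻¹ = [[-1, -1], [1, 2]], and A = P·diag(-3, -1)·P⁻¹.
Then A^9 = P·diag(-19683, -1)·P⁻¹ = [[39366, 1], [-19683, -1]] · [[-1, -1], [1, 2]] = [[-39365, -39364], [19682, 19681]].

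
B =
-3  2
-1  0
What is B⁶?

[[127, -126], [63, -62]]

tr B = -3 and det B = 2, so the characteristic polynomial is λ² − (-3)λ + (2) with roots -1 and -2.
Eigenvectors give P = [[-1, 2], [-1, 1]] with P⁻¹ = [[1, -2], [1, -1]], and B = P·diag(-1, -2)·P⁻¹.
Then B⁶ = P·diag(1, 64)·P⁻¹ = [[-1, 128], [-1, 64]] · [[1, -2], [1, -1]] = [[127, -126], [63, -62]].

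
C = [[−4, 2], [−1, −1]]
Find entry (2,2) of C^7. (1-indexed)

tr C = −5 and det C = 6, so the characteristic polynomial is λ² − (−5)λ + (6) with roots −2 and −3.
Eigenvectors give P = [[−1, 2], [−1, 1]] with P⁻¹ = [[1, −2], [1, −1]], and C = P·diag(−2, −3)·P⁻¹.
Then C^7 = P·diag(−128, −2187)·P⁻¹ = [[128, −4374], [128, −2187]] · [[1, −2], [1, −1]] = [[−4246, 4118], [−2059, 1931]].

1931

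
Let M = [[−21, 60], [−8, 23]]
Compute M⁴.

[[−399, 1200], [−160, 481]]

tr M = 2 and det M = −3, so the characteristic polynomial is λ² − (2)λ + (−3) with roots 3 and −1.
Eigenvectors give P = [[−5, 3], [−2, 1]] with P⁻¹ = [[1, −3], [2, −5]], and M = P·diag(3, −1)·P⁻¹.
Then M⁴ = P·diag(81, 1)·P⁻¹ = [[−405, 3], [−162, 1]] · [[1, −3], [2, −5]] = [[−399, 1200], [−160, 481]].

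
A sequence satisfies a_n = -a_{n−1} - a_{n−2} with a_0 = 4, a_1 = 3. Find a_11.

-7

With companion matrix B = [[-1, -1], [1, 0]], [a_n, a_{n−1}]ᵀ = B·[a_{n−1}, a_{n−2}]ᵀ, so [a_11, a_10]ᵀ = B¹⁰·[a_1, a_0]ᵀ.
B¹⁰ = [[-1, -1], [1, 0]], giving [a_11, a_10]ᵀ = [[-7], [3]].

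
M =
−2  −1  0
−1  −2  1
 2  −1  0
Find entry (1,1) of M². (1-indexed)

5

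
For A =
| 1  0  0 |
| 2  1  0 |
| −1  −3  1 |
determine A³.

[[1, 0, 0], [6, 1, 0], [−21, −9, 1]]

A = I + N where N = [[0, 0, 0], [2, 0, 0], [−1, −3, 0]] is strictly lower-triangular, so N³ = 0.
(I + N)³ = I + 3·N + 3·N² = [[1, 0, 0], [6, 1, 0], [−21, −9, 1]].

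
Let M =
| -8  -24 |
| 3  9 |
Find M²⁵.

[[-8, -24], [3, 9]]

M² = M (a projection; rank 1, trace 1), so M²⁵ = M.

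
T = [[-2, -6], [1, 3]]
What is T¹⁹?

[[-2, -6], [1, 3]]

T² = T (a projection; rank 1, trace 1), so T¹⁹ = T.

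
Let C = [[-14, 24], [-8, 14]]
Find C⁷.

[[-896, 1536], [-512, 896]]

tr C = 0 and det C = -4, so the characteristic polynomial is λ² − (0)λ + (-4) with roots -2 and 2.
Eigenvectors give P = [[-2, -3], [-1, -2]] with P⁻¹ = [[-2, 3], [1, -2]], and C = P·diag(-2, 2)·P⁻¹.
Then C⁷ = P·diag(-128, 128)·P⁻¹ = [[256, -384], [128, -256]] · [[-2, 3], [1, -2]] = [[-896, 1536], [-512, 896]].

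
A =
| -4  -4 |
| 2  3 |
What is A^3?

[[-24, -20], [10, 11]]

A^2 = [[8, 4], [-2, 1]]
A^3 = [[-24, -20], [10, 11]]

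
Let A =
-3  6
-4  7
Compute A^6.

[[-1455, 2184], [-1456, 2185]]

tr A = 4 and det A = 3, so the characteristic polynomial is λ² − (4)λ + (3) with roots 1 and 3.
Eigenvectors give P = [[3, 1], [2, 1]] with P⁻¹ = [[1, -1], [-2, 3]], and A = P·diag(1, 3)·P⁻¹.
Then A^6 = P·diag(1, 729)·P⁻¹ = [[3, 729], [2, 729]] · [[1, -1], [-2, 3]] = [[-1455, 2184], [-1456, 2185]].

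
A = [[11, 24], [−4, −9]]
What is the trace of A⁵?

242

tr A = 2 and det A = −3, so the characteristic polynomial is λ² − (2)λ + (−3) with roots 3 and −1.
Eigenvectors give P = [[3, −2], [−1, 1]] with P⁻¹ = [[1, 2], [1, 3]], and A = P·diag(3, −1)·P⁻¹.
Then A⁵ = P·diag(243, −1)·P⁻¹ = [[729, 2], [−243, −1]] · [[1, 2], [1, 3]] = [[731, 1464], [−244, −489]].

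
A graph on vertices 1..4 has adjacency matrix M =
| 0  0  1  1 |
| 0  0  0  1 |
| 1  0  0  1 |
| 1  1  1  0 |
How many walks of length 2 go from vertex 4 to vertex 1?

1

The number of length-2 walks from vertex 4 to vertex 1 is entry (4,1) of M^2, where M is the adjacency matrix.
M^2 = [[2, 1, 1, 1], [1, 1, 1, 0], [1, 1, 2, 1], [1, 0, 1, 3]]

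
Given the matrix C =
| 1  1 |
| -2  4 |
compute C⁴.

tr C = 5 and det C = 6, so the characteristic polynomial is λ² − (5)λ + (6) with roots 2 and 3.
Eigenvectors give P = [[-1, -1], [-1, -2]] with P⁻¹ = [[-2, 1], [1, -1]], and C = P·diag(2, 3)·P⁻¹.
Then C⁴ = P·diag(16, 81)·P⁻¹ = [[-16, -81], [-16, -162]] · [[-2, 1], [1, -1]] = [[-49, 65], [-130, 146]].

[[-49, 65], [-130, 146]]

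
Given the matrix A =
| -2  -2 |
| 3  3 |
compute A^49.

A² = A (a projection; rank 1, trace 1), so A^49 = A.

[[-2, -2], [3, 3]]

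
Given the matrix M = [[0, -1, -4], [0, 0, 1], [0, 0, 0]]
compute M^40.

[[0, 0, 0], [0, 0, 0], [0, 0, 0]]

M is strictly triangular, hence nilpotent: M^3 = 0, so M^40 = 0.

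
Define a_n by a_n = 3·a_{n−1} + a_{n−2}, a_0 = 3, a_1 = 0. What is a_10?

38910

With companion matrix T = [[3, 1], [1, 0]], [a_n, a_{n−1}]ᵀ = T·[a_{n−1}, a_{n−2}]ᵀ, so [a_10, a_9]ᵀ = T^9·[a_1, a_0]ᵀ.
T^9 = [[42837, 12970], [12970, 3927]], giving [a_10, a_9]ᵀ = [[38910], [11781]].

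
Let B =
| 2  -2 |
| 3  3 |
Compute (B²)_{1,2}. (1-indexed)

-10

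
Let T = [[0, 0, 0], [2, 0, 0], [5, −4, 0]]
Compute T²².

[[0, 0, 0], [0, 0, 0], [0, 0, 0]]

T is strictly triangular, hence nilpotent: T³ = 0, so T²² = 0.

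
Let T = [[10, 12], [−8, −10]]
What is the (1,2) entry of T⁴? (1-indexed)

tr T = 0 and det T = −4, so the characteristic polynomial is λ² − (0)λ + (−4) with roots −2 and 2.
Eigenvectors give P = [[1, −3], [−1, 2]] with P⁻¹ = [[−2, −3], [−1, −1]], and T = P·diag(−2, 2)·P⁻¹.
Then T⁴ = P·diag(16, 16)·P⁻¹ = [[16, −48], [−16, 32]] · [[−2, −3], [−1, −1]] = [[16, 0], [0, 16]].

0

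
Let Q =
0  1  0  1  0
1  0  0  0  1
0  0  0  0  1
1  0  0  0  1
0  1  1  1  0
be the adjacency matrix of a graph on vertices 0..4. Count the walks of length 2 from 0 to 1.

The number of length-2 walks from vertex 0 to vertex 1 is entry (0,1) of Q², where Q is the adjacency matrix.
Q² = [[2, 0, 0, 0, 2], [0, 2, 1, 2, 0], [0, 1, 1, 1, 0], [0, 2, 1, 2, 0], [2, 0, 0, 0, 3]]

0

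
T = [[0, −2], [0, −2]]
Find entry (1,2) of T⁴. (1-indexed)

T² = [[0, 4], [0, 4]]
T³ = [[0, −8], [0, −8]]
T⁴ = [[0, 16], [0, 16]]

16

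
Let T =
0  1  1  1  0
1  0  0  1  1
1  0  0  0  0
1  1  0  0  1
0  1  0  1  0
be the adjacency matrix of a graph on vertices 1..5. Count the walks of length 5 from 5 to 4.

The number of length-5 walks from vertex 5 to vertex 4 is entry (5,4) of T^5, where T is the adjacency matrix.
T^2 = [[3, 1, 0, 1, 2], [1, 3, 1, 2, 1], [0, 1, 1, 1, 0], [1, 2, 1, 3, 1], [2, 1, 0, 1, 2]]
T^3 = [[2, 6, 3, 6, 2], [6, 4, 1, 5, 5], [3, 1, 0, 1, 2], [6, 5, 1, 4, 5], [2, 5, 2, 5, 2]]
T^4 = [[15, 10, 2, 10, 12], [10, 16, 6, 15, 9], [2, 6, 3, 6, 2], [10, 15, 6, 16, 9], [12, 9, 2, 9, 10]]
T^5 = [[22, 37, 15, 37, 20], [37, 34, 10, 35, 31], [15, 10, 2, 10, 12], [37, 35, 10, 34, 31], [20, 31, 12, 31, 18]]

31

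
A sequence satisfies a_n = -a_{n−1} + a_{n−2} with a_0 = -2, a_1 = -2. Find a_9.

With companion matrix B = [[-1, 1], [1, 0]], [a_n, a_{n−1}]ᵀ = B·[a_{n−1}, a_{n−2}]ᵀ, so [a_9, a_8]ᵀ = B⁸·[a_1, a_0]ᵀ.
B⁸ = [[34, -21], [-21, 13]], giving [a_9, a_8]ᵀ = [[-26], [16]].

-26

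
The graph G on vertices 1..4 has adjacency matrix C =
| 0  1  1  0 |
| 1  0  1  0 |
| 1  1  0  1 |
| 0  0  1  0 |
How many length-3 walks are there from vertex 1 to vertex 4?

1

The number of length-3 walks from vertex 1 to vertex 4 is entry (1,4) of C^3, where C is the adjacency matrix.
C^2 = [[2, 1, 1, 1], [1, 2, 1, 1], [1, 1, 3, 0], [1, 1, 0, 1]]
C^3 = [[2, 3, 4, 1], [3, 2, 4, 1], [4, 4, 2, 3], [1, 1, 3, 0]]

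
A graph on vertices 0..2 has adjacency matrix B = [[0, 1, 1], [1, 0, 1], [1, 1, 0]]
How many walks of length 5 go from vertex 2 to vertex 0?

11

The number of length-5 walks from vertex 2 to vertex 0 is entry (2,0) of B⁵, where B is the adjacency matrix.
B² = [[2, 1, 1], [1, 2, 1], [1, 1, 2]]
B³ = [[2, 3, 3], [3, 2, 3], [3, 3, 2]]
B⁴ = [[6, 5, 5], [5, 6, 5], [5, 5, 6]]
B⁵ = [[10, 11, 11], [11, 10, 11], [11, 11, 10]]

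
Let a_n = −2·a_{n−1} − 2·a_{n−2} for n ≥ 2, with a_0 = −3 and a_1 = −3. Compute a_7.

72

With companion matrix Q = [[−2, −2], [1, 0]], [a_n, a_{n−1}]ᵀ = Q·[a_{n−1}, a_{n−2}]ᵀ, so [a_7, a_6]ᵀ = Q⁶·[a_1, a_0]ᵀ.
Q⁶ = [[−8, −16], [8, 8]], giving [a_7, a_6]ᵀ = [[72], [−48]].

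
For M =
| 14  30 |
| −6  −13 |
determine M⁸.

[[1276, 2550], [−510, −1019]]

tr M = 1 and det M = −2, so the characteristic polynomial is λ² − (1)λ + (−2) with roots 2 and −1.
Eigenvectors give P = [[5, −2], [−2, 1]] with P⁻¹ = [[1, 2], [2, 5]], and M = P·diag(2, −1)·P⁻¹.
Then M⁸ = P·diag(256, 1)·P⁻¹ = [[1280, −2], [−512, 1]] · [[1, 2], [2, 5]] = [[1276, 2550], [−510, −1019]].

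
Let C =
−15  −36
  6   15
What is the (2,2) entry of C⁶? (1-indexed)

tr C = 0 and det C = −9, so the characteristic polynomial is λ² − (0)λ + (−9) with roots −3 and 3.
Eigenvectors give P = [[3, −2], [−1, 1]] with P⁻¹ = [[1, 2], [1, 3]], and C = P·diag(−3, 3)·P⁻¹.
Then C⁶ = P·diag(729, 729)·P⁻¹ = [[2187, −1458], [−729, 729]] · [[1, 2], [1, 3]] = [[729, 0], [0, 729]].

729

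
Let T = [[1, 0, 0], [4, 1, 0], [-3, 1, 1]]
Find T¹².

[[1, 0, 0], [48, 1, 0], [228, 12, 1]]

T = I + N where N = [[0, 0, 0], [4, 0, 0], [-3, 1, 0]] is strictly lower-triangular, so N³ = 0.
(I + N)¹² = I + 12·N + 66·N² = [[1, 0, 0], [48, 1, 0], [228, 12, 1]].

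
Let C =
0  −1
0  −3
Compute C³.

[[0, −9], [0, −27]]

C² = [[0, 3], [0, 9]]
C³ = [[0, −9], [0, −27]]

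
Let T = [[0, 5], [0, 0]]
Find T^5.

T is strictly triangular, hence nilpotent: T^2 = 0, so T^5 = 0.

[[0, 0], [0, 0]]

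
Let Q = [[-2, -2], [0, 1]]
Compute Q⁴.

[[16, 10], [0, 1]]

Q² = [[4, 2], [0, 1]]
Q³ = [[-8, -6], [0, 1]]
Q⁴ = [[16, 10], [0, 1]]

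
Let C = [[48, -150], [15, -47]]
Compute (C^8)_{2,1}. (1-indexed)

18915

tr C = 1 and det C = -6, so the characteristic polynomial is λ² − (1)λ + (-6) with roots 3 and -2.
Eigenvectors give P = [[10, 3], [3, 1]] with P⁻¹ = [[1, -3], [-3, 10]], and C = P·diag(3, -2)·P⁻¹.
Then C^8 = P·diag(6561, 256)·P⁻¹ = [[65610, 768], [19683, 256]] · [[1, -3], [-3, 10]] = [[63306, -189150], [18915, -56489]].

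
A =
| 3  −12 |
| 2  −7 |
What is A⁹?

tr A = −4 and det A = 3, so the characteristic polynomial is λ² − (−4)λ + (3) with roots −3 and −1.
Eigenvectors give P = [[−2, −3], [−1, −1]] with P⁻¹ = [[1, −3], [−1, 2]], and A = P·diag(−3, −1)·P⁻¹.
Then A⁹ = P·diag(−19683, −1)·P⁻¹ = [[39366, 3], [19683, 1]] · [[1, −3], [−1, 2]] = [[39363, −118092], [19682, −59047]].

[[39363, −118092], [19682, −59047]]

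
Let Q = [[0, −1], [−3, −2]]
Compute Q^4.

Q^2 = [[3, 2], [6, 7]]
Q^3 = [[−6, −7], [−21, −20]]
Q^4 = [[21, 20], [60, 61]]

[[21, 20], [60, 61]]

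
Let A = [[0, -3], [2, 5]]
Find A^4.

tr A = 5 and det A = 6, so the characteristic polynomial is λ² − (5)λ + (6) with roots 2 and 3.
Eigenvectors give P = [[3, 1], [-2, -1]] with P⁻¹ = [[1, 1], [-2, -3]], and A = P·diag(2, 3)·P⁻¹.
Then A^4 = P·diag(16, 81)·P⁻¹ = [[48, 81], [-32, -81]] · [[1, 1], [-2, -3]] = [[-114, -195], [130, 211]].

[[-114, -195], [130, 211]]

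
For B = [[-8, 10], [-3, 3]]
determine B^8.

tr B = -5 and det B = 6, so the characteristic polynomial is λ² − (-5)λ + (6) with roots -3 and -2.
Eigenvectors give P = [[2, 5], [1, 3]] with P⁻¹ = [[3, -5], [-1, 2]], and B = P·diag(-3, -2)·P⁻¹.
Then B^8 = P·diag(6561, 256)·P⁻¹ = [[13122, 1280], [6561, 768]] · [[3, -5], [-1, 2]] = [[38086, -63050], [18915, -31269]].

[[38086, -63050], [18915, -31269]]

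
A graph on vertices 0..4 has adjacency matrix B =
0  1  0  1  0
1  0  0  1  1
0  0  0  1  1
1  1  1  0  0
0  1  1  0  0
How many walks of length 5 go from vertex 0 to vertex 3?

22

The number of length-5 walks from vertex 0 to vertex 3 is entry (0,3) of B⁵, where B is the adjacency matrix.
B² = [[2, 1, 1, 1, 1], [1, 3, 2, 1, 0], [1, 2, 2, 0, 0], [1, 1, 0, 3, 2], [1, 0, 0, 2, 2]]
B³ = [[2, 4, 2, 4, 2], [4, 2, 1, 6, 5], [2, 1, 0, 5, 4], [4, 6, 5, 2, 1], [2, 5, 4, 1, 0]]
B⁴ = [[8, 8, 6, 8, 6], [8, 15, 11, 7, 3], [6, 11, 9, 3, 1], [8, 7, 3, 15, 11], [6, 3, 1, 11, 9]]
B⁵ = [[16, 22, 14, 22, 14], [22, 18, 10, 34, 26], [14, 10, 4, 26, 20], [22, 34, 26, 18, 10], [14, 26, 20, 10, 4]]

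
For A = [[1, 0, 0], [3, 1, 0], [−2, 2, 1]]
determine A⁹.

A = I + N where N = [[0, 0, 0], [3, 0, 0], [−2, 2, 0]] is strictly lower-triangular, so N³ = 0.
(I + N)⁹ = I + 9·N + 36·N² = [[1, 0, 0], [27, 1, 0], [198, 18, 1]].

[[1, 0, 0], [27, 1, 0], [198, 18, 1]]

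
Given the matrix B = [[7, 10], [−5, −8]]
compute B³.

tr B = −1 and det B = −6, so the characteristic polynomial is λ² − (−1)λ + (−6) with roots 2 and −3.
Eigenvectors give P = [[−2, −1], [1, 1]] with P⁻¹ = [[−1, −1], [1, 2]], and B = P·diag(2, −3)·P⁻¹.
Then B³ = P·diag(8, −27)·P⁻¹ = [[−16, 27], [8, −27]] · [[−1, −1], [1, 2]] = [[43, 70], [−35, −62]].

[[43, 70], [−35, −62]]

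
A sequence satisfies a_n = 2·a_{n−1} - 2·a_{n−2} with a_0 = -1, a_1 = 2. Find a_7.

With companion matrix T = [[2, -2], [1, 0]], [a_n, a_{n−1}]ᵀ = T·[a_{n−1}, a_{n−2}]ᵀ, so [a_7, a_6]ᵀ = T⁶·[a_1, a_0]ᵀ.
T⁶ = [[-8, 16], [-8, 8]], giving [a_7, a_6]ᵀ = [[-32], [-24]].

-32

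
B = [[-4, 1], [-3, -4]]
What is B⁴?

[[-23, -208], [624, -23]]

B² = [[13, -8], [24, 13]]
B³ = [[-28, 45], [-135, -28]]
B⁴ = [[-23, -208], [624, -23]]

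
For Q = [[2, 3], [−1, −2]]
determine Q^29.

Q² = I (check: tr Q = 0 and det Q = −1), so Q^29 = Q since 29 is odd.

[[2, 3], [−1, −2]]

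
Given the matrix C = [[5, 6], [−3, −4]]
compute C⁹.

[[1025, 1026], [−513, −514]]

tr C = 1 and det C = −2, so the characteristic polynomial is λ² − (1)λ + (−2) with roots 2 and −1.
Eigenvectors give P = [[−2, −1], [1, 1]] with P⁻¹ = [[−1, −1], [1, 2]], and C = P·diag(2, −1)·P⁻¹.
Then C⁹ = P·diag(512, −1)·P⁻¹ = [[−1024, 1], [512, −1]] · [[−1, −1], [1, 2]] = [[1025, 1026], [−513, −514]].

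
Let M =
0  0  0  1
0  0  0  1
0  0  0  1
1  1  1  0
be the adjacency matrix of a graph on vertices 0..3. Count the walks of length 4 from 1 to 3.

The number of length-4 walks from vertex 1 to vertex 3 is entry (1,3) of M⁴, where M is the adjacency matrix.
M² = [[1, 1, 1, 0], [1, 1, 1, 0], [1, 1, 1, 0], [0, 0, 0, 3]]
M³ = [[0, 0, 0, 3], [0, 0, 0, 3], [0, 0, 0, 3], [3, 3, 3, 0]]
M⁴ = [[3, 3, 3, 0], [3, 3, 3, 0], [3, 3, 3, 0], [0, 0, 0, 9]]

0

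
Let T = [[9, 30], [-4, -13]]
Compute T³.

tr T = -4 and det T = 3, so the characteristic polynomial is λ² − (-4)λ + (3) with roots -3 and -1.
Eigenvectors give P = [[-5, -3], [2, 1]] with P⁻¹ = [[1, 3], [-2, -5]], and T = P·diag(-3, -1)·P⁻¹.
Then T³ = P·diag(-27, -1)·P⁻¹ = [[135, 3], [-54, -1]] · [[1, 3], [-2, -5]] = [[129, 390], [-52, -157]].

[[129, 390], [-52, -157]]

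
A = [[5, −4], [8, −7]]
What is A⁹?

[[19685, −19684], [39368, −39367]]

tr A = −2 and det A = −3, so the characteristic polynomial is λ² − (−2)λ + (−3) with roots −3 and 1.
Eigenvectors give P = [[1, −1], [2, −1]] with P⁻¹ = [[−1, 1], [−2, 1]], and A = P·diag(−3, 1)·P⁻¹.
Then A⁹ = P·diag(−19683, 1)·P⁻¹ = [[−19683, −1], [−39366, −1]] · [[−1, 1], [−2, 1]] = [[19685, −19684], [39368, −39367]].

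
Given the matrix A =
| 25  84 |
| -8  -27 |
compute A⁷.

tr A = -2 and det A = -3, so the characteristic polynomial is λ² − (-2)λ + (-3) with roots 1 and -3.
Eigenvectors give P = [[7, -3], [-2, 1]] with P⁻¹ = [[1, 3], [2, 7]], and A = P·diag(1, -3)·P⁻¹.
Then A⁷ = P·diag(1, -2187)·P⁻¹ = [[7, 6561], [-2, -2187]] · [[1, 3], [2, 7]] = [[13129, 45948], [-4376, -15315]].

[[13129, 45948], [-4376, -15315]]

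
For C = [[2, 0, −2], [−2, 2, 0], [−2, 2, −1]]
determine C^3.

[[28, −12, −14], [−32, 16, 12], [−26, 14, 7]]

C^2 = [[8, −4, −2], [−8, 4, 4], [−6, 2, 5]]
C^3 = [[28, −12, −14], [−32, 16, 12], [−26, 14, 7]]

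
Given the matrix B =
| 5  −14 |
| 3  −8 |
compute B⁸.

[[−1529, 3570], [−765, 1786]]

tr B = −3 and det B = 2, so the characteristic polynomial is λ² − (−3)λ + (2) with roots −1 and −2.
Eigenvectors give P = [[7, −2], [3, −1]] with P⁻¹ = [[1, −2], [3, −7]], and B = P·diag(−1, −2)·P⁻¹.
Then B⁸ = P·diag(1, 256)·P⁻¹ = [[7, −512], [3, −256]] · [[1, −2], [3, −7]] = [[−1529, 3570], [−765, 1786]].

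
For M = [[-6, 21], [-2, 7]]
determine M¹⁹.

[[-6, 21], [-2, 7]]

M² = M (a projection; rank 1, trace 1), so M¹⁹ = M.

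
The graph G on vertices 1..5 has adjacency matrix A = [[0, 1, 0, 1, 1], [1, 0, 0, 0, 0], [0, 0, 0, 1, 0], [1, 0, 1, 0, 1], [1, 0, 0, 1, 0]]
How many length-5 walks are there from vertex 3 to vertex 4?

The number of length-5 walks from vertex 3 to vertex 4 is entry (3,4) of A⁵, where A is the adjacency matrix.
A² = [[3, 0, 1, 1, 1], [0, 1, 0, 1, 1], [1, 0, 1, 0, 1], [1, 1, 0, 3, 1], [1, 1, 1, 1, 2]]
A³ = [[2, 3, 1, 5, 4], [3, 0, 1, 1, 1], [1, 1, 0, 3, 1], [5, 1, 3, 2, 4], [4, 1, 1, 4, 2]]
A⁴ = [[12, 2, 5, 7, 7], [2, 3, 1, 5, 4], [5, 1, 3, 2, 4], [7, 5, 2, 12, 7], [7, 4, 4, 7, 8]]
A⁵ = [[16, 12, 7, 24, 19], [12, 2, 5, 7, 7], [7, 5, 2, 12, 7], [24, 7, 12, 16, 19], [19, 7, 7, 19, 14]]

12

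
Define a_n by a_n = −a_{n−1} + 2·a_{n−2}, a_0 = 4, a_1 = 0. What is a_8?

344

With companion matrix C = [[−1, 2], [1, 0]], [a_n, a_{n−1}]ᵀ = C·[a_{n−1}, a_{n−2}]ᵀ, so [a_8, a_7]ᵀ = C⁷·[a_1, a_0]ᵀ.
C⁷ = [[−85, 86], [43, −42]], giving [a_8, a_7]ᵀ = [[344], [−168]].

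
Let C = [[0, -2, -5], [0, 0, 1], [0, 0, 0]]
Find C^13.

C is strictly triangular, hence nilpotent: C^3 = 0, so C^13 = 0.

[[0, 0, 0], [0, 0, 0], [0, 0, 0]]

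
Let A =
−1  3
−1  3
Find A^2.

[[−2, 6], [−2, 6]]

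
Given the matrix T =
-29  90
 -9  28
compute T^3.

tr T = -1 and det T = -2, so the characteristic polynomial is λ² − (-1)λ + (-2) with roots -2 and 1.
Eigenvectors give P = [[10, 3], [3, 1]] with P⁻¹ = [[1, -3], [-3, 10]], and T = P·diag(-2, 1)·P⁻¹.
Then T^3 = P·diag(-8, 1)·P⁻¹ = [[-80, 3], [-24, 1]] · [[1, -3], [-3, 10]] = [[-89, 270], [-27, 82]].

[[-89, 270], [-27, 82]]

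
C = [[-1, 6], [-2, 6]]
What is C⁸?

tr C = 5 and det C = 6, so the characteristic polynomial is λ² − (5)λ + (6) with roots 3 and 2.
Eigenvectors give P = [[-3, 2], [-2, 1]] with P⁻¹ = [[1, -2], [2, -3]], and C = P·diag(3, 2)·P⁻¹.
Then C⁸ = P·diag(6561, 256)·P⁻¹ = [[-19683, 512], [-13122, 256]] · [[1, -2], [2, -3]] = [[-18659, 37830], [-12610, 25476]].

[[-18659, 37830], [-12610, 25476]]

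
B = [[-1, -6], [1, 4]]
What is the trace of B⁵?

33

tr B = 3 and det B = 2, so the characteristic polynomial is λ² − (3)λ + (2) with roots 1 and 2.
Eigenvectors give P = [[-3, -2], [1, 1]] with P⁻¹ = [[-1, -2], [1, 3]], and B = P·diag(1, 2)·P⁻¹.
Then B⁵ = P·diag(1, 32)·P⁻¹ = [[-3, -64], [1, 32]] · [[-1, -2], [1, 3]] = [[-61, -186], [31, 94]].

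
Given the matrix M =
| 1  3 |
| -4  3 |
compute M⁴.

[[-71, -168], [224, -183]]

M² = [[-11, 12], [-16, -3]]
M³ = [[-59, 3], [-4, -57]]
M⁴ = [[-71, -168], [224, -183]]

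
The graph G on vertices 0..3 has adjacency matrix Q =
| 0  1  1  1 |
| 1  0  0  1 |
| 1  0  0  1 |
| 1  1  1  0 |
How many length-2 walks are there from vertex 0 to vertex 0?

3

The number of length-2 walks from vertex 0 to vertex 0 is entry (0,0) of Q^2, where Q is the adjacency matrix.
Q^2 = [[3, 1, 1, 2], [1, 2, 2, 1], [1, 2, 2, 1], [2, 1, 1, 3]]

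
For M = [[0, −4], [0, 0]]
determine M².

M is strictly triangular, hence nilpotent: M² = 0, so M² = 0.

[[0, 0], [0, 0]]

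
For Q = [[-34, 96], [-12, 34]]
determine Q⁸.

tr Q = 0 and det Q = -4, so the characteristic polynomial is λ² − (0)λ + (-4) with roots -2 and 2.
Eigenvectors give P = [[3, -8], [1, -3]] with P⁻¹ = [[3, -8], [1, -3]], and Q = P·diag(-2, 2)·P⁻¹.
Then Q⁸ = P·diag(256, 256)·P⁻¹ = [[768, -2048], [256, -768]] · [[3, -8], [1, -3]] = [[256, 0], [0, 256]].

[[256, 0], [0, 256]]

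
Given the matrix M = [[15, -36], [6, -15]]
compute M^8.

tr M = 0 and det M = -9, so the characteristic polynomial is λ² − (0)λ + (-9) with roots -3 and 3.
Eigenvectors give P = [[-2, 3], [-1, 1]] with P⁻¹ = [[1, -3], [1, -2]], and M = P·diag(-3, 3)·P⁻¹.
Then M^8 = P·diag(6561, 6561)·P⁻¹ = [[-13122, 19683], [-6561, 6561]] · [[1, -3], [1, -2]] = [[6561, 0], [0, 6561]].

[[6561, 0], [0, 6561]]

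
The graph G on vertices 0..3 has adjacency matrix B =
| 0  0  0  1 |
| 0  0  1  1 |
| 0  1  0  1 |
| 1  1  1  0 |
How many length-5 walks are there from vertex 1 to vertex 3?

The number of length-5 walks from vertex 1 to vertex 3 is entry (1,3) of B⁵, where B is the adjacency matrix.
B² = [[1, 1, 1, 0], [1, 2, 1, 1], [1, 1, 2, 1], [0, 1, 1, 3]]
B³ = [[0, 1, 1, 3], [1, 2, 3, 4], [1, 3, 2, 4], [3, 4, 4, 2]]
B⁴ = [[3, 4, 4, 2], [4, 7, 6, 6], [4, 6, 7, 6], [2, 6, 6, 11]]
B⁵ = [[2, 6, 6, 11], [6, 12, 13, 17], [6, 13, 12, 17], [11, 17, 17, 14]]

17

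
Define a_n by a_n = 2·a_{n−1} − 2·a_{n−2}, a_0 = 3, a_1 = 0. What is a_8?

48

With companion matrix M = [[2, −2], [1, 0]], [a_n, a_{n−1}]ᵀ = M·[a_{n−1}, a_{n−2}]ᵀ, so [a_8, a_7]ᵀ = M^7·[a_1, a_0]ᵀ.
M^7 = [[0, 16], [−8, 16]], giving [a_8, a_7]ᵀ = [[48], [48]].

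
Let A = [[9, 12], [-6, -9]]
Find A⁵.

[[729, 972], [-486, -729]]

tr A = 0 and det A = -9, so the characteristic polynomial is λ² − (0)λ + (-9) with roots -3 and 3.
Eigenvectors give P = [[-1, 2], [1, -1]] with P⁻¹ = [[1, 2], [1, 1]], and A = P·diag(-3, 3)·P⁻¹.
Then A⁵ = P·diag(-243, 243)·P⁻¹ = [[243, 486], [-243, -243]] · [[1, 2], [1, 1]] = [[729, 972], [-486, -729]].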